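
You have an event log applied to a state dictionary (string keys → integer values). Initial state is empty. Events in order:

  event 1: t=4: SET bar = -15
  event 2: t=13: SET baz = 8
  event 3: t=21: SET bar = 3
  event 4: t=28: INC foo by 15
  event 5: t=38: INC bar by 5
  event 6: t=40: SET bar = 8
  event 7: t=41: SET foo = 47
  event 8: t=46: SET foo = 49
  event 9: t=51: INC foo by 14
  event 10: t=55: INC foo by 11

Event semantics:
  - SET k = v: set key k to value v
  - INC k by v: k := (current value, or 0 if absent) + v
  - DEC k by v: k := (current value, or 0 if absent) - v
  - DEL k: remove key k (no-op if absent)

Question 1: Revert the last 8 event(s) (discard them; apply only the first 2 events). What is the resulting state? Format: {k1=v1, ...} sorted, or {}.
Answer: {bar=-15, baz=8}

Derivation:
Keep first 2 events (discard last 8):
  after event 1 (t=4: SET bar = -15): {bar=-15}
  after event 2 (t=13: SET baz = 8): {bar=-15, baz=8}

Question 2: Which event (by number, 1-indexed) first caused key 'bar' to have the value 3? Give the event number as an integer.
Answer: 3

Derivation:
Looking for first event where bar becomes 3:
  event 1: bar = -15
  event 2: bar = -15
  event 3: bar -15 -> 3  <-- first match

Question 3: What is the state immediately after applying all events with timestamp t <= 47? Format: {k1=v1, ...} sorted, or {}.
Answer: {bar=8, baz=8, foo=49}

Derivation:
Apply events with t <= 47 (8 events):
  after event 1 (t=4: SET bar = -15): {bar=-15}
  after event 2 (t=13: SET baz = 8): {bar=-15, baz=8}
  after event 3 (t=21: SET bar = 3): {bar=3, baz=8}
  after event 4 (t=28: INC foo by 15): {bar=3, baz=8, foo=15}
  after event 5 (t=38: INC bar by 5): {bar=8, baz=8, foo=15}
  after event 6 (t=40: SET bar = 8): {bar=8, baz=8, foo=15}
  after event 7 (t=41: SET foo = 47): {bar=8, baz=8, foo=47}
  after event 8 (t=46: SET foo = 49): {bar=8, baz=8, foo=49}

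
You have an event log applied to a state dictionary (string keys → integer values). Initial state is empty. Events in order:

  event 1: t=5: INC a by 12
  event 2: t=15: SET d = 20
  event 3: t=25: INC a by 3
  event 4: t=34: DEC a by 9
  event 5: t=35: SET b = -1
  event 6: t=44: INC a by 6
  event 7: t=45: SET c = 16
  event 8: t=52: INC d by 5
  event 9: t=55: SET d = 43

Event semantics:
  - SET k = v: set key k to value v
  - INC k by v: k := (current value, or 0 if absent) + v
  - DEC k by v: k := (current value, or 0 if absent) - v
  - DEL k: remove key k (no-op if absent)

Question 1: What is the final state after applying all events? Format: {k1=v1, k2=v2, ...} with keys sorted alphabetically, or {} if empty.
Answer: {a=12, b=-1, c=16, d=43}

Derivation:
  after event 1 (t=5: INC a by 12): {a=12}
  after event 2 (t=15: SET d = 20): {a=12, d=20}
  after event 3 (t=25: INC a by 3): {a=15, d=20}
  after event 4 (t=34: DEC a by 9): {a=6, d=20}
  after event 5 (t=35: SET b = -1): {a=6, b=-1, d=20}
  after event 6 (t=44: INC a by 6): {a=12, b=-1, d=20}
  after event 7 (t=45: SET c = 16): {a=12, b=-1, c=16, d=20}
  after event 8 (t=52: INC d by 5): {a=12, b=-1, c=16, d=25}
  after event 9 (t=55: SET d = 43): {a=12, b=-1, c=16, d=43}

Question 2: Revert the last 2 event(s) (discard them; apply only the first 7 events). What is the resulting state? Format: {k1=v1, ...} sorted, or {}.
Keep first 7 events (discard last 2):
  after event 1 (t=5: INC a by 12): {a=12}
  after event 2 (t=15: SET d = 20): {a=12, d=20}
  after event 3 (t=25: INC a by 3): {a=15, d=20}
  after event 4 (t=34: DEC a by 9): {a=6, d=20}
  after event 5 (t=35: SET b = -1): {a=6, b=-1, d=20}
  after event 6 (t=44: INC a by 6): {a=12, b=-1, d=20}
  after event 7 (t=45: SET c = 16): {a=12, b=-1, c=16, d=20}

Answer: {a=12, b=-1, c=16, d=20}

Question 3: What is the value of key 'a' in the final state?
Track key 'a' through all 9 events:
  event 1 (t=5: INC a by 12): a (absent) -> 12
  event 2 (t=15: SET d = 20): a unchanged
  event 3 (t=25: INC a by 3): a 12 -> 15
  event 4 (t=34: DEC a by 9): a 15 -> 6
  event 5 (t=35: SET b = -1): a unchanged
  event 6 (t=44: INC a by 6): a 6 -> 12
  event 7 (t=45: SET c = 16): a unchanged
  event 8 (t=52: INC d by 5): a unchanged
  event 9 (t=55: SET d = 43): a unchanged
Final: a = 12

Answer: 12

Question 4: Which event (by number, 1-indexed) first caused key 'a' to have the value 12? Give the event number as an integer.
Looking for first event where a becomes 12:
  event 1: a (absent) -> 12  <-- first match

Answer: 1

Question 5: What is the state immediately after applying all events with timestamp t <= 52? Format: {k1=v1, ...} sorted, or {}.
Answer: {a=12, b=-1, c=16, d=25}

Derivation:
Apply events with t <= 52 (8 events):
  after event 1 (t=5: INC a by 12): {a=12}
  after event 2 (t=15: SET d = 20): {a=12, d=20}
  after event 3 (t=25: INC a by 3): {a=15, d=20}
  after event 4 (t=34: DEC a by 9): {a=6, d=20}
  after event 5 (t=35: SET b = -1): {a=6, b=-1, d=20}
  after event 6 (t=44: INC a by 6): {a=12, b=-1, d=20}
  after event 7 (t=45: SET c = 16): {a=12, b=-1, c=16, d=20}
  after event 8 (t=52: INC d by 5): {a=12, b=-1, c=16, d=25}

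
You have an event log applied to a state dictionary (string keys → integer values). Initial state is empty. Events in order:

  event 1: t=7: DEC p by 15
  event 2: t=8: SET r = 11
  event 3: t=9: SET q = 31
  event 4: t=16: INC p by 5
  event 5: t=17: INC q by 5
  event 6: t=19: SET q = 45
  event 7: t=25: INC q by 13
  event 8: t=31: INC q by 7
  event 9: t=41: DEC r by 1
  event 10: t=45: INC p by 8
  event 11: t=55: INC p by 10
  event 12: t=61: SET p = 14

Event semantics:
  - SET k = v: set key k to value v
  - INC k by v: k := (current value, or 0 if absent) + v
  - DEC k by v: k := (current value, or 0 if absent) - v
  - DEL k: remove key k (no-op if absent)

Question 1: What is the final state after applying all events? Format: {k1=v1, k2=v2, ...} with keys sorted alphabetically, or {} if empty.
Answer: {p=14, q=65, r=10}

Derivation:
  after event 1 (t=7: DEC p by 15): {p=-15}
  after event 2 (t=8: SET r = 11): {p=-15, r=11}
  after event 3 (t=9: SET q = 31): {p=-15, q=31, r=11}
  after event 4 (t=16: INC p by 5): {p=-10, q=31, r=11}
  after event 5 (t=17: INC q by 5): {p=-10, q=36, r=11}
  after event 6 (t=19: SET q = 45): {p=-10, q=45, r=11}
  after event 7 (t=25: INC q by 13): {p=-10, q=58, r=11}
  after event 8 (t=31: INC q by 7): {p=-10, q=65, r=11}
  after event 9 (t=41: DEC r by 1): {p=-10, q=65, r=10}
  after event 10 (t=45: INC p by 8): {p=-2, q=65, r=10}
  after event 11 (t=55: INC p by 10): {p=8, q=65, r=10}
  after event 12 (t=61: SET p = 14): {p=14, q=65, r=10}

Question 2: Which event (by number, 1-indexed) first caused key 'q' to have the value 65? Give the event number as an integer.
Answer: 8

Derivation:
Looking for first event where q becomes 65:
  event 3: q = 31
  event 4: q = 31
  event 5: q = 36
  event 6: q = 45
  event 7: q = 58
  event 8: q 58 -> 65  <-- first match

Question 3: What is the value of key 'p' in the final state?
Answer: 14

Derivation:
Track key 'p' through all 12 events:
  event 1 (t=7: DEC p by 15): p (absent) -> -15
  event 2 (t=8: SET r = 11): p unchanged
  event 3 (t=9: SET q = 31): p unchanged
  event 4 (t=16: INC p by 5): p -15 -> -10
  event 5 (t=17: INC q by 5): p unchanged
  event 6 (t=19: SET q = 45): p unchanged
  event 7 (t=25: INC q by 13): p unchanged
  event 8 (t=31: INC q by 7): p unchanged
  event 9 (t=41: DEC r by 1): p unchanged
  event 10 (t=45: INC p by 8): p -10 -> -2
  event 11 (t=55: INC p by 10): p -2 -> 8
  event 12 (t=61: SET p = 14): p 8 -> 14
Final: p = 14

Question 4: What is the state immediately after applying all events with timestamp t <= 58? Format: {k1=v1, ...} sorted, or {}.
Answer: {p=8, q=65, r=10}

Derivation:
Apply events with t <= 58 (11 events):
  after event 1 (t=7: DEC p by 15): {p=-15}
  after event 2 (t=8: SET r = 11): {p=-15, r=11}
  after event 3 (t=9: SET q = 31): {p=-15, q=31, r=11}
  after event 4 (t=16: INC p by 5): {p=-10, q=31, r=11}
  after event 5 (t=17: INC q by 5): {p=-10, q=36, r=11}
  after event 6 (t=19: SET q = 45): {p=-10, q=45, r=11}
  after event 7 (t=25: INC q by 13): {p=-10, q=58, r=11}
  after event 8 (t=31: INC q by 7): {p=-10, q=65, r=11}
  after event 9 (t=41: DEC r by 1): {p=-10, q=65, r=10}
  after event 10 (t=45: INC p by 8): {p=-2, q=65, r=10}
  after event 11 (t=55: INC p by 10): {p=8, q=65, r=10}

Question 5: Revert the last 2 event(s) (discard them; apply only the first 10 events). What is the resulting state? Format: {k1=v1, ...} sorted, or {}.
Answer: {p=-2, q=65, r=10}

Derivation:
Keep first 10 events (discard last 2):
  after event 1 (t=7: DEC p by 15): {p=-15}
  after event 2 (t=8: SET r = 11): {p=-15, r=11}
  after event 3 (t=9: SET q = 31): {p=-15, q=31, r=11}
  after event 4 (t=16: INC p by 5): {p=-10, q=31, r=11}
  after event 5 (t=17: INC q by 5): {p=-10, q=36, r=11}
  after event 6 (t=19: SET q = 45): {p=-10, q=45, r=11}
  after event 7 (t=25: INC q by 13): {p=-10, q=58, r=11}
  after event 8 (t=31: INC q by 7): {p=-10, q=65, r=11}
  after event 9 (t=41: DEC r by 1): {p=-10, q=65, r=10}
  after event 10 (t=45: INC p by 8): {p=-2, q=65, r=10}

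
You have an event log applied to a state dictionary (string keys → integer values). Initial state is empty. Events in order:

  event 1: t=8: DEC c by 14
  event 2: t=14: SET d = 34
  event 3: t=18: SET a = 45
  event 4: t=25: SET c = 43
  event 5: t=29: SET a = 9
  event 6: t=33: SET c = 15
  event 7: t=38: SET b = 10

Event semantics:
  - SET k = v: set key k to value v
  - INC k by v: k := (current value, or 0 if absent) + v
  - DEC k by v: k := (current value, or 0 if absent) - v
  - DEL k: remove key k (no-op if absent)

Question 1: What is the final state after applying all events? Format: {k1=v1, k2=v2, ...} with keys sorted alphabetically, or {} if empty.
  after event 1 (t=8: DEC c by 14): {c=-14}
  after event 2 (t=14: SET d = 34): {c=-14, d=34}
  after event 3 (t=18: SET a = 45): {a=45, c=-14, d=34}
  after event 4 (t=25: SET c = 43): {a=45, c=43, d=34}
  after event 5 (t=29: SET a = 9): {a=9, c=43, d=34}
  after event 6 (t=33: SET c = 15): {a=9, c=15, d=34}
  after event 7 (t=38: SET b = 10): {a=9, b=10, c=15, d=34}

Answer: {a=9, b=10, c=15, d=34}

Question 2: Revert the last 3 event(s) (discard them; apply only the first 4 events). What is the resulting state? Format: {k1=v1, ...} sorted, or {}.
Keep first 4 events (discard last 3):
  after event 1 (t=8: DEC c by 14): {c=-14}
  after event 2 (t=14: SET d = 34): {c=-14, d=34}
  after event 3 (t=18: SET a = 45): {a=45, c=-14, d=34}
  after event 4 (t=25: SET c = 43): {a=45, c=43, d=34}

Answer: {a=45, c=43, d=34}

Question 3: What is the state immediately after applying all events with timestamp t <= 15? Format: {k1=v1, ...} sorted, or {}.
Answer: {c=-14, d=34}

Derivation:
Apply events with t <= 15 (2 events):
  after event 1 (t=8: DEC c by 14): {c=-14}
  after event 2 (t=14: SET d = 34): {c=-14, d=34}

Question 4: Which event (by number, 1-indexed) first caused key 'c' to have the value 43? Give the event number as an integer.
Answer: 4

Derivation:
Looking for first event where c becomes 43:
  event 1: c = -14
  event 2: c = -14
  event 3: c = -14
  event 4: c -14 -> 43  <-- first match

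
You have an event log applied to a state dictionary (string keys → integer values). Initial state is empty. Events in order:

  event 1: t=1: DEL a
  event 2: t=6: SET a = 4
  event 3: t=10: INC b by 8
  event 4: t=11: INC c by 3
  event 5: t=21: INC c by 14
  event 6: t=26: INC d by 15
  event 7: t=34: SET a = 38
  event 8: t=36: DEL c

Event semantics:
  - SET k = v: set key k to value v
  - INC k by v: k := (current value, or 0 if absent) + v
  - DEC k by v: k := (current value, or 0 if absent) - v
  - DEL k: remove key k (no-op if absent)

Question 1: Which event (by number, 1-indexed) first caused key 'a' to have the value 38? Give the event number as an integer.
Answer: 7

Derivation:
Looking for first event where a becomes 38:
  event 2: a = 4
  event 3: a = 4
  event 4: a = 4
  event 5: a = 4
  event 6: a = 4
  event 7: a 4 -> 38  <-- first match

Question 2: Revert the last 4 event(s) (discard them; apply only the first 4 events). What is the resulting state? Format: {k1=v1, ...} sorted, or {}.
Keep first 4 events (discard last 4):
  after event 1 (t=1: DEL a): {}
  after event 2 (t=6: SET a = 4): {a=4}
  after event 3 (t=10: INC b by 8): {a=4, b=8}
  after event 4 (t=11: INC c by 3): {a=4, b=8, c=3}

Answer: {a=4, b=8, c=3}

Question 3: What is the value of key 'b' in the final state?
Answer: 8

Derivation:
Track key 'b' through all 8 events:
  event 1 (t=1: DEL a): b unchanged
  event 2 (t=6: SET a = 4): b unchanged
  event 3 (t=10: INC b by 8): b (absent) -> 8
  event 4 (t=11: INC c by 3): b unchanged
  event 5 (t=21: INC c by 14): b unchanged
  event 6 (t=26: INC d by 15): b unchanged
  event 7 (t=34: SET a = 38): b unchanged
  event 8 (t=36: DEL c): b unchanged
Final: b = 8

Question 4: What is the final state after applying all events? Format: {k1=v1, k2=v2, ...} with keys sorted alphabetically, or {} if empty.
  after event 1 (t=1: DEL a): {}
  after event 2 (t=6: SET a = 4): {a=4}
  after event 3 (t=10: INC b by 8): {a=4, b=8}
  after event 4 (t=11: INC c by 3): {a=4, b=8, c=3}
  after event 5 (t=21: INC c by 14): {a=4, b=8, c=17}
  after event 6 (t=26: INC d by 15): {a=4, b=8, c=17, d=15}
  after event 7 (t=34: SET a = 38): {a=38, b=8, c=17, d=15}
  after event 8 (t=36: DEL c): {a=38, b=8, d=15}

Answer: {a=38, b=8, d=15}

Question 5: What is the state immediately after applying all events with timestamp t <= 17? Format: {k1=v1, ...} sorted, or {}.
Answer: {a=4, b=8, c=3}

Derivation:
Apply events with t <= 17 (4 events):
  after event 1 (t=1: DEL a): {}
  after event 2 (t=6: SET a = 4): {a=4}
  after event 3 (t=10: INC b by 8): {a=4, b=8}
  after event 4 (t=11: INC c by 3): {a=4, b=8, c=3}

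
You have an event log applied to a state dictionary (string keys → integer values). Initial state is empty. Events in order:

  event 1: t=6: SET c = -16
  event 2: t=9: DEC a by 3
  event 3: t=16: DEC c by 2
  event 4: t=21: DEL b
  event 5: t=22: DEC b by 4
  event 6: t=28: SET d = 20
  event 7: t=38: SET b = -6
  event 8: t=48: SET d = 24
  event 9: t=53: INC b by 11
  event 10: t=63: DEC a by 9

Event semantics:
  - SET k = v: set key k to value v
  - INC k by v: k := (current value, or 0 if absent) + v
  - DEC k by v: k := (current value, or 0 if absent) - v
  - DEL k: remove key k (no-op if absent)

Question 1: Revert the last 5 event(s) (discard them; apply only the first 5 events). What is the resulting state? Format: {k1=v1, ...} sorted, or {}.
Answer: {a=-3, b=-4, c=-18}

Derivation:
Keep first 5 events (discard last 5):
  after event 1 (t=6: SET c = -16): {c=-16}
  after event 2 (t=9: DEC a by 3): {a=-3, c=-16}
  after event 3 (t=16: DEC c by 2): {a=-3, c=-18}
  after event 4 (t=21: DEL b): {a=-3, c=-18}
  after event 5 (t=22: DEC b by 4): {a=-3, b=-4, c=-18}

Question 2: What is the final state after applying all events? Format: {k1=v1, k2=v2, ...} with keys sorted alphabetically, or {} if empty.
Answer: {a=-12, b=5, c=-18, d=24}

Derivation:
  after event 1 (t=6: SET c = -16): {c=-16}
  after event 2 (t=9: DEC a by 3): {a=-3, c=-16}
  after event 3 (t=16: DEC c by 2): {a=-3, c=-18}
  after event 4 (t=21: DEL b): {a=-3, c=-18}
  after event 5 (t=22: DEC b by 4): {a=-3, b=-4, c=-18}
  after event 6 (t=28: SET d = 20): {a=-3, b=-4, c=-18, d=20}
  after event 7 (t=38: SET b = -6): {a=-3, b=-6, c=-18, d=20}
  after event 8 (t=48: SET d = 24): {a=-3, b=-6, c=-18, d=24}
  after event 9 (t=53: INC b by 11): {a=-3, b=5, c=-18, d=24}
  after event 10 (t=63: DEC a by 9): {a=-12, b=5, c=-18, d=24}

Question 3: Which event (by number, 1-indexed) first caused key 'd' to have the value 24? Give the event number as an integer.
Looking for first event where d becomes 24:
  event 6: d = 20
  event 7: d = 20
  event 8: d 20 -> 24  <-- first match

Answer: 8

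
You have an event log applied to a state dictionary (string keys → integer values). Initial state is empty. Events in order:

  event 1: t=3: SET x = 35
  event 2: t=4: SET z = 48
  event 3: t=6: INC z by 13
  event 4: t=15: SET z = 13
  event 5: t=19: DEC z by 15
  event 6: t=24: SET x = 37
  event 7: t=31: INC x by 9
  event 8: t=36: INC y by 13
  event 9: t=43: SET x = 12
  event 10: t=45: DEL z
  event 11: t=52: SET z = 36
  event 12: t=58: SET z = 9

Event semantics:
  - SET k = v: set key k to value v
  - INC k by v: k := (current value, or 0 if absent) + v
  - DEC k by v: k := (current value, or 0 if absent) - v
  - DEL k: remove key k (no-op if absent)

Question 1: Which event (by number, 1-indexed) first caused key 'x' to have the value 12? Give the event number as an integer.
Looking for first event where x becomes 12:
  event 1: x = 35
  event 2: x = 35
  event 3: x = 35
  event 4: x = 35
  event 5: x = 35
  event 6: x = 37
  event 7: x = 46
  event 8: x = 46
  event 9: x 46 -> 12  <-- first match

Answer: 9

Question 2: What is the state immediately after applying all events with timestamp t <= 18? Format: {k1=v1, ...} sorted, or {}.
Apply events with t <= 18 (4 events):
  after event 1 (t=3: SET x = 35): {x=35}
  after event 2 (t=4: SET z = 48): {x=35, z=48}
  after event 3 (t=6: INC z by 13): {x=35, z=61}
  after event 4 (t=15: SET z = 13): {x=35, z=13}

Answer: {x=35, z=13}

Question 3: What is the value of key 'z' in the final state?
Answer: 9

Derivation:
Track key 'z' through all 12 events:
  event 1 (t=3: SET x = 35): z unchanged
  event 2 (t=4: SET z = 48): z (absent) -> 48
  event 3 (t=6: INC z by 13): z 48 -> 61
  event 4 (t=15: SET z = 13): z 61 -> 13
  event 5 (t=19: DEC z by 15): z 13 -> -2
  event 6 (t=24: SET x = 37): z unchanged
  event 7 (t=31: INC x by 9): z unchanged
  event 8 (t=36: INC y by 13): z unchanged
  event 9 (t=43: SET x = 12): z unchanged
  event 10 (t=45: DEL z): z -2 -> (absent)
  event 11 (t=52: SET z = 36): z (absent) -> 36
  event 12 (t=58: SET z = 9): z 36 -> 9
Final: z = 9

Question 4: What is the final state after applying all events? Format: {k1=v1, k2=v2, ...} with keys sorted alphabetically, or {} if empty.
  after event 1 (t=3: SET x = 35): {x=35}
  after event 2 (t=4: SET z = 48): {x=35, z=48}
  after event 3 (t=6: INC z by 13): {x=35, z=61}
  after event 4 (t=15: SET z = 13): {x=35, z=13}
  after event 5 (t=19: DEC z by 15): {x=35, z=-2}
  after event 6 (t=24: SET x = 37): {x=37, z=-2}
  after event 7 (t=31: INC x by 9): {x=46, z=-2}
  after event 8 (t=36: INC y by 13): {x=46, y=13, z=-2}
  after event 9 (t=43: SET x = 12): {x=12, y=13, z=-2}
  after event 10 (t=45: DEL z): {x=12, y=13}
  after event 11 (t=52: SET z = 36): {x=12, y=13, z=36}
  after event 12 (t=58: SET z = 9): {x=12, y=13, z=9}

Answer: {x=12, y=13, z=9}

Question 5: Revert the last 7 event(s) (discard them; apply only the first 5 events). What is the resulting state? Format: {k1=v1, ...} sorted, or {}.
Answer: {x=35, z=-2}

Derivation:
Keep first 5 events (discard last 7):
  after event 1 (t=3: SET x = 35): {x=35}
  after event 2 (t=4: SET z = 48): {x=35, z=48}
  after event 3 (t=6: INC z by 13): {x=35, z=61}
  after event 4 (t=15: SET z = 13): {x=35, z=13}
  after event 5 (t=19: DEC z by 15): {x=35, z=-2}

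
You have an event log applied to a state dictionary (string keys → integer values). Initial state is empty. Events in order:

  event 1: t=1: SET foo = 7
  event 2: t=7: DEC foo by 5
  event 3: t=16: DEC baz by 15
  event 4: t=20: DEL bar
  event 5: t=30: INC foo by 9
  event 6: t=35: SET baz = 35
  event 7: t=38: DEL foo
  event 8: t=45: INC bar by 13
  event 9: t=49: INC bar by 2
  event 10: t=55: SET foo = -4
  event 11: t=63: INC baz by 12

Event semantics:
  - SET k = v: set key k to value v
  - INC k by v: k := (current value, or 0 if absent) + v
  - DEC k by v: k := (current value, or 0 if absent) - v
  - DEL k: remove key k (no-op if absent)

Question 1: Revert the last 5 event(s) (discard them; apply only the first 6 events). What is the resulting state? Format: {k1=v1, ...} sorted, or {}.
Answer: {baz=35, foo=11}

Derivation:
Keep first 6 events (discard last 5):
  after event 1 (t=1: SET foo = 7): {foo=7}
  after event 2 (t=7: DEC foo by 5): {foo=2}
  after event 3 (t=16: DEC baz by 15): {baz=-15, foo=2}
  after event 4 (t=20: DEL bar): {baz=-15, foo=2}
  after event 5 (t=30: INC foo by 9): {baz=-15, foo=11}
  after event 6 (t=35: SET baz = 35): {baz=35, foo=11}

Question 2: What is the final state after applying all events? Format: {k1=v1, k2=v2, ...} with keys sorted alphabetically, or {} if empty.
Answer: {bar=15, baz=47, foo=-4}

Derivation:
  after event 1 (t=1: SET foo = 7): {foo=7}
  after event 2 (t=7: DEC foo by 5): {foo=2}
  after event 3 (t=16: DEC baz by 15): {baz=-15, foo=2}
  after event 4 (t=20: DEL bar): {baz=-15, foo=2}
  after event 5 (t=30: INC foo by 9): {baz=-15, foo=11}
  after event 6 (t=35: SET baz = 35): {baz=35, foo=11}
  after event 7 (t=38: DEL foo): {baz=35}
  after event 8 (t=45: INC bar by 13): {bar=13, baz=35}
  after event 9 (t=49: INC bar by 2): {bar=15, baz=35}
  after event 10 (t=55: SET foo = -4): {bar=15, baz=35, foo=-4}
  after event 11 (t=63: INC baz by 12): {bar=15, baz=47, foo=-4}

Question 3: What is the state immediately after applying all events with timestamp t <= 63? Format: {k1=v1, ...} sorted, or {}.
Answer: {bar=15, baz=47, foo=-4}

Derivation:
Apply events with t <= 63 (11 events):
  after event 1 (t=1: SET foo = 7): {foo=7}
  after event 2 (t=7: DEC foo by 5): {foo=2}
  after event 3 (t=16: DEC baz by 15): {baz=-15, foo=2}
  after event 4 (t=20: DEL bar): {baz=-15, foo=2}
  after event 5 (t=30: INC foo by 9): {baz=-15, foo=11}
  after event 6 (t=35: SET baz = 35): {baz=35, foo=11}
  after event 7 (t=38: DEL foo): {baz=35}
  after event 8 (t=45: INC bar by 13): {bar=13, baz=35}
  after event 9 (t=49: INC bar by 2): {bar=15, baz=35}
  after event 10 (t=55: SET foo = -4): {bar=15, baz=35, foo=-4}
  after event 11 (t=63: INC baz by 12): {bar=15, baz=47, foo=-4}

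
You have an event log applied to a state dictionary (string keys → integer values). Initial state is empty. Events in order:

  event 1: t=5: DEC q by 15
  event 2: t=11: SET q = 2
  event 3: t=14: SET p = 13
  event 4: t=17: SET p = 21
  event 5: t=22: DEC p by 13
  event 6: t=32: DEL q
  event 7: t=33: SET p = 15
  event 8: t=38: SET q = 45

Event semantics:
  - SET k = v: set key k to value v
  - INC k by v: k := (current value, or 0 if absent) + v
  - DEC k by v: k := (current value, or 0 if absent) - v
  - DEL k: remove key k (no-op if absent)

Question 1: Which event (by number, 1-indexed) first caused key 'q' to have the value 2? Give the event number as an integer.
Answer: 2

Derivation:
Looking for first event where q becomes 2:
  event 1: q = -15
  event 2: q -15 -> 2  <-- first match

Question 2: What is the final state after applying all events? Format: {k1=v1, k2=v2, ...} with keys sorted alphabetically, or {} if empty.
Answer: {p=15, q=45}

Derivation:
  after event 1 (t=5: DEC q by 15): {q=-15}
  after event 2 (t=11: SET q = 2): {q=2}
  after event 3 (t=14: SET p = 13): {p=13, q=2}
  after event 4 (t=17: SET p = 21): {p=21, q=2}
  after event 5 (t=22: DEC p by 13): {p=8, q=2}
  after event 6 (t=32: DEL q): {p=8}
  after event 7 (t=33: SET p = 15): {p=15}
  after event 8 (t=38: SET q = 45): {p=15, q=45}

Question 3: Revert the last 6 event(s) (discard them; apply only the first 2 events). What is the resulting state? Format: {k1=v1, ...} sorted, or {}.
Keep first 2 events (discard last 6):
  after event 1 (t=5: DEC q by 15): {q=-15}
  after event 2 (t=11: SET q = 2): {q=2}

Answer: {q=2}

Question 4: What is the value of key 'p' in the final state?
Answer: 15

Derivation:
Track key 'p' through all 8 events:
  event 1 (t=5: DEC q by 15): p unchanged
  event 2 (t=11: SET q = 2): p unchanged
  event 3 (t=14: SET p = 13): p (absent) -> 13
  event 4 (t=17: SET p = 21): p 13 -> 21
  event 5 (t=22: DEC p by 13): p 21 -> 8
  event 6 (t=32: DEL q): p unchanged
  event 7 (t=33: SET p = 15): p 8 -> 15
  event 8 (t=38: SET q = 45): p unchanged
Final: p = 15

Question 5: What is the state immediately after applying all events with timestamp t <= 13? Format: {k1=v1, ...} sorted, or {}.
Answer: {q=2}

Derivation:
Apply events with t <= 13 (2 events):
  after event 1 (t=5: DEC q by 15): {q=-15}
  after event 2 (t=11: SET q = 2): {q=2}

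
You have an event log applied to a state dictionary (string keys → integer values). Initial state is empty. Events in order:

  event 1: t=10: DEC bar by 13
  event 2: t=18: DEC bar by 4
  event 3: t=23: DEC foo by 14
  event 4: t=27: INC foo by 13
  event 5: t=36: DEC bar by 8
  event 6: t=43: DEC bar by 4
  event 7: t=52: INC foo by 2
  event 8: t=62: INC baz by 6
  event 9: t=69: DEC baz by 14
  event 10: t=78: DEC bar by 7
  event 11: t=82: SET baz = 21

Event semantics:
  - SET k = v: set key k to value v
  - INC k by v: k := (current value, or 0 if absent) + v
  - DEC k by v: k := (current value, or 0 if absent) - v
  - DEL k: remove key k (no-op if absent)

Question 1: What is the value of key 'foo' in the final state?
Answer: 1

Derivation:
Track key 'foo' through all 11 events:
  event 1 (t=10: DEC bar by 13): foo unchanged
  event 2 (t=18: DEC bar by 4): foo unchanged
  event 3 (t=23: DEC foo by 14): foo (absent) -> -14
  event 4 (t=27: INC foo by 13): foo -14 -> -1
  event 5 (t=36: DEC bar by 8): foo unchanged
  event 6 (t=43: DEC bar by 4): foo unchanged
  event 7 (t=52: INC foo by 2): foo -1 -> 1
  event 8 (t=62: INC baz by 6): foo unchanged
  event 9 (t=69: DEC baz by 14): foo unchanged
  event 10 (t=78: DEC bar by 7): foo unchanged
  event 11 (t=82: SET baz = 21): foo unchanged
Final: foo = 1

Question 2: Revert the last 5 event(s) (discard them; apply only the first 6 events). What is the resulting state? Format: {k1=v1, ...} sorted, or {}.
Keep first 6 events (discard last 5):
  after event 1 (t=10: DEC bar by 13): {bar=-13}
  after event 2 (t=18: DEC bar by 4): {bar=-17}
  after event 3 (t=23: DEC foo by 14): {bar=-17, foo=-14}
  after event 4 (t=27: INC foo by 13): {bar=-17, foo=-1}
  after event 5 (t=36: DEC bar by 8): {bar=-25, foo=-1}
  after event 6 (t=43: DEC bar by 4): {bar=-29, foo=-1}

Answer: {bar=-29, foo=-1}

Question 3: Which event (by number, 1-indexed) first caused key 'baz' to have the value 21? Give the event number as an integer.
Answer: 11

Derivation:
Looking for first event where baz becomes 21:
  event 8: baz = 6
  event 9: baz = -8
  event 10: baz = -8
  event 11: baz -8 -> 21  <-- first match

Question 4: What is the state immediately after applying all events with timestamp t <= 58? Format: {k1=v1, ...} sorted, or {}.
Apply events with t <= 58 (7 events):
  after event 1 (t=10: DEC bar by 13): {bar=-13}
  after event 2 (t=18: DEC bar by 4): {bar=-17}
  after event 3 (t=23: DEC foo by 14): {bar=-17, foo=-14}
  after event 4 (t=27: INC foo by 13): {bar=-17, foo=-1}
  after event 5 (t=36: DEC bar by 8): {bar=-25, foo=-1}
  after event 6 (t=43: DEC bar by 4): {bar=-29, foo=-1}
  after event 7 (t=52: INC foo by 2): {bar=-29, foo=1}

Answer: {bar=-29, foo=1}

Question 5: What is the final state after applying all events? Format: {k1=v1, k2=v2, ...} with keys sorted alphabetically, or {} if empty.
Answer: {bar=-36, baz=21, foo=1}

Derivation:
  after event 1 (t=10: DEC bar by 13): {bar=-13}
  after event 2 (t=18: DEC bar by 4): {bar=-17}
  after event 3 (t=23: DEC foo by 14): {bar=-17, foo=-14}
  after event 4 (t=27: INC foo by 13): {bar=-17, foo=-1}
  after event 5 (t=36: DEC bar by 8): {bar=-25, foo=-1}
  after event 6 (t=43: DEC bar by 4): {bar=-29, foo=-1}
  after event 7 (t=52: INC foo by 2): {bar=-29, foo=1}
  after event 8 (t=62: INC baz by 6): {bar=-29, baz=6, foo=1}
  after event 9 (t=69: DEC baz by 14): {bar=-29, baz=-8, foo=1}
  after event 10 (t=78: DEC bar by 7): {bar=-36, baz=-8, foo=1}
  after event 11 (t=82: SET baz = 21): {bar=-36, baz=21, foo=1}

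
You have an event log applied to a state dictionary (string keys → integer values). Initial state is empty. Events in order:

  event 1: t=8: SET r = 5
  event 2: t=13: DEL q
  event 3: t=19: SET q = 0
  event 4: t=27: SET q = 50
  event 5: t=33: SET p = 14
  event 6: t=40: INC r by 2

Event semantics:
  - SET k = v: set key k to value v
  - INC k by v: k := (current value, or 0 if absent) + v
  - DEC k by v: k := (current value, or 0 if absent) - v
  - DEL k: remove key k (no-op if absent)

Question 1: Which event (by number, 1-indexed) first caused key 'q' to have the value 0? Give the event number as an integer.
Answer: 3

Derivation:
Looking for first event where q becomes 0:
  event 3: q (absent) -> 0  <-- first match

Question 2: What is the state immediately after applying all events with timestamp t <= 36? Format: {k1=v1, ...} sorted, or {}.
Answer: {p=14, q=50, r=5}

Derivation:
Apply events with t <= 36 (5 events):
  after event 1 (t=8: SET r = 5): {r=5}
  after event 2 (t=13: DEL q): {r=5}
  after event 3 (t=19: SET q = 0): {q=0, r=5}
  after event 4 (t=27: SET q = 50): {q=50, r=5}
  after event 5 (t=33: SET p = 14): {p=14, q=50, r=5}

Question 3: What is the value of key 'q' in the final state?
Answer: 50

Derivation:
Track key 'q' through all 6 events:
  event 1 (t=8: SET r = 5): q unchanged
  event 2 (t=13: DEL q): q (absent) -> (absent)
  event 3 (t=19: SET q = 0): q (absent) -> 0
  event 4 (t=27: SET q = 50): q 0 -> 50
  event 5 (t=33: SET p = 14): q unchanged
  event 6 (t=40: INC r by 2): q unchanged
Final: q = 50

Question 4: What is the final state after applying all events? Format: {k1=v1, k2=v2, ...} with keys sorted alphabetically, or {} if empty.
  after event 1 (t=8: SET r = 5): {r=5}
  after event 2 (t=13: DEL q): {r=5}
  after event 3 (t=19: SET q = 0): {q=0, r=5}
  after event 4 (t=27: SET q = 50): {q=50, r=5}
  after event 5 (t=33: SET p = 14): {p=14, q=50, r=5}
  after event 6 (t=40: INC r by 2): {p=14, q=50, r=7}

Answer: {p=14, q=50, r=7}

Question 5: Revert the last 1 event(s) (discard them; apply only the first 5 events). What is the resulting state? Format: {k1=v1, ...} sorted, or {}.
Keep first 5 events (discard last 1):
  after event 1 (t=8: SET r = 5): {r=5}
  after event 2 (t=13: DEL q): {r=5}
  after event 3 (t=19: SET q = 0): {q=0, r=5}
  after event 4 (t=27: SET q = 50): {q=50, r=5}
  after event 5 (t=33: SET p = 14): {p=14, q=50, r=5}

Answer: {p=14, q=50, r=5}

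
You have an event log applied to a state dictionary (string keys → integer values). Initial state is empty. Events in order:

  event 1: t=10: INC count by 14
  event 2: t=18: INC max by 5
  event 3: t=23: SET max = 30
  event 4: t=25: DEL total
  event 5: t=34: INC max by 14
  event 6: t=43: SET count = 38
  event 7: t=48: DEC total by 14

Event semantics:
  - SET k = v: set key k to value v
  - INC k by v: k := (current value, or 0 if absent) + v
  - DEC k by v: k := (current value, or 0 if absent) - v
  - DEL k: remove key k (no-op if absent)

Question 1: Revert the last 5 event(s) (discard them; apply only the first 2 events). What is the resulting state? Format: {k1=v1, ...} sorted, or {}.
Answer: {count=14, max=5}

Derivation:
Keep first 2 events (discard last 5):
  after event 1 (t=10: INC count by 14): {count=14}
  after event 2 (t=18: INC max by 5): {count=14, max=5}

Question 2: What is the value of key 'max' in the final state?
Answer: 44

Derivation:
Track key 'max' through all 7 events:
  event 1 (t=10: INC count by 14): max unchanged
  event 2 (t=18: INC max by 5): max (absent) -> 5
  event 3 (t=23: SET max = 30): max 5 -> 30
  event 4 (t=25: DEL total): max unchanged
  event 5 (t=34: INC max by 14): max 30 -> 44
  event 6 (t=43: SET count = 38): max unchanged
  event 7 (t=48: DEC total by 14): max unchanged
Final: max = 44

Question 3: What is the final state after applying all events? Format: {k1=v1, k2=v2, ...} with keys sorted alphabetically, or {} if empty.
  after event 1 (t=10: INC count by 14): {count=14}
  after event 2 (t=18: INC max by 5): {count=14, max=5}
  after event 3 (t=23: SET max = 30): {count=14, max=30}
  after event 4 (t=25: DEL total): {count=14, max=30}
  after event 5 (t=34: INC max by 14): {count=14, max=44}
  after event 6 (t=43: SET count = 38): {count=38, max=44}
  after event 7 (t=48: DEC total by 14): {count=38, max=44, total=-14}

Answer: {count=38, max=44, total=-14}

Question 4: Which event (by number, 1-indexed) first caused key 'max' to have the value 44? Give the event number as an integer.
Looking for first event where max becomes 44:
  event 2: max = 5
  event 3: max = 30
  event 4: max = 30
  event 5: max 30 -> 44  <-- first match

Answer: 5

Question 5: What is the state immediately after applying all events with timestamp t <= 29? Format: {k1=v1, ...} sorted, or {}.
Answer: {count=14, max=30}

Derivation:
Apply events with t <= 29 (4 events):
  after event 1 (t=10: INC count by 14): {count=14}
  after event 2 (t=18: INC max by 5): {count=14, max=5}
  after event 3 (t=23: SET max = 30): {count=14, max=30}
  after event 4 (t=25: DEL total): {count=14, max=30}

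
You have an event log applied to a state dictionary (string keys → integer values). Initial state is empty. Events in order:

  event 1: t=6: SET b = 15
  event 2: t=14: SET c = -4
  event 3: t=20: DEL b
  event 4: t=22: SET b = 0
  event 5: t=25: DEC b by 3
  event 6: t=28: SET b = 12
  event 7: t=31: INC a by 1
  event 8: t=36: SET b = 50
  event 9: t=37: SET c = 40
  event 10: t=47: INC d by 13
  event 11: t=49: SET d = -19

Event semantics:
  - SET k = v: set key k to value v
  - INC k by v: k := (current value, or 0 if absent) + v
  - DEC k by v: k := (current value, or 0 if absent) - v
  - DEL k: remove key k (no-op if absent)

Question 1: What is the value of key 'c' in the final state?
Answer: 40

Derivation:
Track key 'c' through all 11 events:
  event 1 (t=6: SET b = 15): c unchanged
  event 2 (t=14: SET c = -4): c (absent) -> -4
  event 3 (t=20: DEL b): c unchanged
  event 4 (t=22: SET b = 0): c unchanged
  event 5 (t=25: DEC b by 3): c unchanged
  event 6 (t=28: SET b = 12): c unchanged
  event 7 (t=31: INC a by 1): c unchanged
  event 8 (t=36: SET b = 50): c unchanged
  event 9 (t=37: SET c = 40): c -4 -> 40
  event 10 (t=47: INC d by 13): c unchanged
  event 11 (t=49: SET d = -19): c unchanged
Final: c = 40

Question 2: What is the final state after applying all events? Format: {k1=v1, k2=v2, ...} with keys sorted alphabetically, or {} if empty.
  after event 1 (t=6: SET b = 15): {b=15}
  after event 2 (t=14: SET c = -4): {b=15, c=-4}
  after event 3 (t=20: DEL b): {c=-4}
  after event 4 (t=22: SET b = 0): {b=0, c=-4}
  after event 5 (t=25: DEC b by 3): {b=-3, c=-4}
  after event 6 (t=28: SET b = 12): {b=12, c=-4}
  after event 7 (t=31: INC a by 1): {a=1, b=12, c=-4}
  after event 8 (t=36: SET b = 50): {a=1, b=50, c=-4}
  after event 9 (t=37: SET c = 40): {a=1, b=50, c=40}
  after event 10 (t=47: INC d by 13): {a=1, b=50, c=40, d=13}
  after event 11 (t=49: SET d = -19): {a=1, b=50, c=40, d=-19}

Answer: {a=1, b=50, c=40, d=-19}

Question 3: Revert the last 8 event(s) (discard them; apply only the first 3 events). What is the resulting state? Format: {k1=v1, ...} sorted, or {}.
Answer: {c=-4}

Derivation:
Keep first 3 events (discard last 8):
  after event 1 (t=6: SET b = 15): {b=15}
  after event 2 (t=14: SET c = -4): {b=15, c=-4}
  after event 3 (t=20: DEL b): {c=-4}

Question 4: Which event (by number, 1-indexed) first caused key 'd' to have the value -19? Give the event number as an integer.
Answer: 11

Derivation:
Looking for first event where d becomes -19:
  event 10: d = 13
  event 11: d 13 -> -19  <-- first match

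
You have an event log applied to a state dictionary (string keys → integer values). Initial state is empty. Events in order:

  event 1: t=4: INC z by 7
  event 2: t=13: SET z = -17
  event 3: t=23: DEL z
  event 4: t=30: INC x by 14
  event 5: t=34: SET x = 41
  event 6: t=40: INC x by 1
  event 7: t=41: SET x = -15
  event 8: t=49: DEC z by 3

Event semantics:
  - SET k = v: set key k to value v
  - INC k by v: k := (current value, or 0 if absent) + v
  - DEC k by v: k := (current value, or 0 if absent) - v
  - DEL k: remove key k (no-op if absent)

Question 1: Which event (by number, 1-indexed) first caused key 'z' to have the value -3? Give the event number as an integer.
Looking for first event where z becomes -3:
  event 1: z = 7
  event 2: z = -17
  event 3: z = (absent)
  event 8: z (absent) -> -3  <-- first match

Answer: 8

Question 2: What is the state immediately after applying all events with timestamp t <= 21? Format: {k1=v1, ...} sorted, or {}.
Answer: {z=-17}

Derivation:
Apply events with t <= 21 (2 events):
  after event 1 (t=4: INC z by 7): {z=7}
  after event 2 (t=13: SET z = -17): {z=-17}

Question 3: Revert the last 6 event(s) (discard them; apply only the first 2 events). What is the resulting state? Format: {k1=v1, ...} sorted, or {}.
Keep first 2 events (discard last 6):
  after event 1 (t=4: INC z by 7): {z=7}
  after event 2 (t=13: SET z = -17): {z=-17}

Answer: {z=-17}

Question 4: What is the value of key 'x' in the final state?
Answer: -15

Derivation:
Track key 'x' through all 8 events:
  event 1 (t=4: INC z by 7): x unchanged
  event 2 (t=13: SET z = -17): x unchanged
  event 3 (t=23: DEL z): x unchanged
  event 4 (t=30: INC x by 14): x (absent) -> 14
  event 5 (t=34: SET x = 41): x 14 -> 41
  event 6 (t=40: INC x by 1): x 41 -> 42
  event 7 (t=41: SET x = -15): x 42 -> -15
  event 8 (t=49: DEC z by 3): x unchanged
Final: x = -15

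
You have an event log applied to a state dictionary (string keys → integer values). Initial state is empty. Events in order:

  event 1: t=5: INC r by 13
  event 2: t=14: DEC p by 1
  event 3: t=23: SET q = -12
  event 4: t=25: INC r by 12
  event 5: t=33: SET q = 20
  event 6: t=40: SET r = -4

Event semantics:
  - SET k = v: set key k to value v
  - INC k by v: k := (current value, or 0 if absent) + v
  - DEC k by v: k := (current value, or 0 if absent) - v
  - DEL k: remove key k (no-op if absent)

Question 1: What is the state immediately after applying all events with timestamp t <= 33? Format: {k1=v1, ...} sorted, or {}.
Apply events with t <= 33 (5 events):
  after event 1 (t=5: INC r by 13): {r=13}
  after event 2 (t=14: DEC p by 1): {p=-1, r=13}
  after event 3 (t=23: SET q = -12): {p=-1, q=-12, r=13}
  after event 4 (t=25: INC r by 12): {p=-1, q=-12, r=25}
  after event 5 (t=33: SET q = 20): {p=-1, q=20, r=25}

Answer: {p=-1, q=20, r=25}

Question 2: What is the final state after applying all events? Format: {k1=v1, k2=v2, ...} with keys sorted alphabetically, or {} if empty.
  after event 1 (t=5: INC r by 13): {r=13}
  after event 2 (t=14: DEC p by 1): {p=-1, r=13}
  after event 3 (t=23: SET q = -12): {p=-1, q=-12, r=13}
  after event 4 (t=25: INC r by 12): {p=-1, q=-12, r=25}
  after event 5 (t=33: SET q = 20): {p=-1, q=20, r=25}
  after event 6 (t=40: SET r = -4): {p=-1, q=20, r=-4}

Answer: {p=-1, q=20, r=-4}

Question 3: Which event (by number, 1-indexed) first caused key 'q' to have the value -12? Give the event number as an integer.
Answer: 3

Derivation:
Looking for first event where q becomes -12:
  event 3: q (absent) -> -12  <-- first match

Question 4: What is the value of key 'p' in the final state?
Answer: -1

Derivation:
Track key 'p' through all 6 events:
  event 1 (t=5: INC r by 13): p unchanged
  event 2 (t=14: DEC p by 1): p (absent) -> -1
  event 3 (t=23: SET q = -12): p unchanged
  event 4 (t=25: INC r by 12): p unchanged
  event 5 (t=33: SET q = 20): p unchanged
  event 6 (t=40: SET r = -4): p unchanged
Final: p = -1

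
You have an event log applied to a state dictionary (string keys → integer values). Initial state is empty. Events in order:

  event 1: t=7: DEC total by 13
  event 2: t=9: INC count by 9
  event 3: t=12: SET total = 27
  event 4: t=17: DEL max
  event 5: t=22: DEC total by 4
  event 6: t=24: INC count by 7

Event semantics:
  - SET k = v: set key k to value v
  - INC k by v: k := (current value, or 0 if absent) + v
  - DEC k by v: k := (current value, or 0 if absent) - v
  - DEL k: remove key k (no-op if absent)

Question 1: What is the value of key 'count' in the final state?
Answer: 16

Derivation:
Track key 'count' through all 6 events:
  event 1 (t=7: DEC total by 13): count unchanged
  event 2 (t=9: INC count by 9): count (absent) -> 9
  event 3 (t=12: SET total = 27): count unchanged
  event 4 (t=17: DEL max): count unchanged
  event 5 (t=22: DEC total by 4): count unchanged
  event 6 (t=24: INC count by 7): count 9 -> 16
Final: count = 16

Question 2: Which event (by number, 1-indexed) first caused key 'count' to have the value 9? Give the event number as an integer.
Looking for first event where count becomes 9:
  event 2: count (absent) -> 9  <-- first match

Answer: 2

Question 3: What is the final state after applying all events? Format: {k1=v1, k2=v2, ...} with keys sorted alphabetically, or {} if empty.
Answer: {count=16, total=23}

Derivation:
  after event 1 (t=7: DEC total by 13): {total=-13}
  after event 2 (t=9: INC count by 9): {count=9, total=-13}
  after event 3 (t=12: SET total = 27): {count=9, total=27}
  after event 4 (t=17: DEL max): {count=9, total=27}
  after event 5 (t=22: DEC total by 4): {count=9, total=23}
  after event 6 (t=24: INC count by 7): {count=16, total=23}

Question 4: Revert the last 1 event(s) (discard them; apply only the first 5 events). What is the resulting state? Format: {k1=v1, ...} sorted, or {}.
Keep first 5 events (discard last 1):
  after event 1 (t=7: DEC total by 13): {total=-13}
  after event 2 (t=9: INC count by 9): {count=9, total=-13}
  after event 3 (t=12: SET total = 27): {count=9, total=27}
  after event 4 (t=17: DEL max): {count=9, total=27}
  after event 5 (t=22: DEC total by 4): {count=9, total=23}

Answer: {count=9, total=23}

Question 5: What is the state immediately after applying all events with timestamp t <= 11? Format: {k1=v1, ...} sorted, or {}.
Apply events with t <= 11 (2 events):
  after event 1 (t=7: DEC total by 13): {total=-13}
  after event 2 (t=9: INC count by 9): {count=9, total=-13}

Answer: {count=9, total=-13}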